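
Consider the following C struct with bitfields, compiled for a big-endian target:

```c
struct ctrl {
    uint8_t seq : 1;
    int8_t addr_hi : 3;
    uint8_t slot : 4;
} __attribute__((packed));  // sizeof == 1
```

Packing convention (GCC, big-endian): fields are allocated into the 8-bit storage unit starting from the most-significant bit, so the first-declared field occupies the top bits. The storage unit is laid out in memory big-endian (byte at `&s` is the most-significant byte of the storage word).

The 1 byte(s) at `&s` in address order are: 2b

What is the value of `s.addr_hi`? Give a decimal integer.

[0]=0x2b (big-endian) → word 0x2b
seq:1 @ bit 7 → (0x2b>>7)&0x1 = 0x0
addr_hi:3 @ bit 4 → (0x2b>>4)&0x7 = 0x2  ←
slot:4 @ bit 0 → (0x2b>>0)&0xf = 0xb
addr_hi signed 3b, MSB=0: value = 2

2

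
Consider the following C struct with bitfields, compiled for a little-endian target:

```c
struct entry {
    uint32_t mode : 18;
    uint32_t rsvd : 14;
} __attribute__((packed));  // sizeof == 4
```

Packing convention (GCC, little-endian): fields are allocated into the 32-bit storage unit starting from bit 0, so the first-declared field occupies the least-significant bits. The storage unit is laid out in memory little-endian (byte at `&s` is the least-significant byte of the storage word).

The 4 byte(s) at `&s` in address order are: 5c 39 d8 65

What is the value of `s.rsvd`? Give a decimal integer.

6518

[0]=0x5c [1]=0x39 [2]=0xd8 [3]=0x65 (little-endian) → word 0x65d8395c
mode [0+:18] = (word>>0) & 0x3ffff = 14684
rsvd [18+:14] = (word>>18) & 0x3fff = 6518  ←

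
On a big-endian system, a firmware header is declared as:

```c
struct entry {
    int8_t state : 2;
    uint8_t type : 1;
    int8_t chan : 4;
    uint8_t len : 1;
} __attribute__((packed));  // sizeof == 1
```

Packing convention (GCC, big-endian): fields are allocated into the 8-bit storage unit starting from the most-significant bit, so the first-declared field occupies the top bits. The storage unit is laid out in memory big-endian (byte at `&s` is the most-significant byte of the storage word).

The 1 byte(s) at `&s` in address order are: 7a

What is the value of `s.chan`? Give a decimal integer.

-3

[0]=0x7a (big-endian) → word 0x7a
state [6+:2] = (word>>6) & 0x3 = 1
type [5+:1] = (word>>5) & 0x1 = 1
chan [1+:4] = (word>>1) & 0xf = 13  ←
len [0+:1] = (word>>0) & 0x1 = 0
chan signed 4b, MSB=1: 13 - 16 = -3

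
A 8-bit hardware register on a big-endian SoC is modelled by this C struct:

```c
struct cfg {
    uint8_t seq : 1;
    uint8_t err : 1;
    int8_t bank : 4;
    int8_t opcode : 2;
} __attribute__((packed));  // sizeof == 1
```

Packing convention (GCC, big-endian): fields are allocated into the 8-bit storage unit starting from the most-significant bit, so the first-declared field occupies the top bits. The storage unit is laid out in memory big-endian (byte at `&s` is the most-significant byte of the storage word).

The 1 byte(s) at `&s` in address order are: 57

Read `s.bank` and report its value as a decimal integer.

[0]=0x57 (big-endian) → word 0x57
seq [7+:1] = (word>>7) & 0x1 = 0
err [6+:1] = (word>>6) & 0x1 = 1
bank [2+:4] = (word>>2) & 0xf = 5  ←
opcode [0+:2] = (word>>0) & 0x3 = 3
bank signed 4b, MSB=0: value = 5

5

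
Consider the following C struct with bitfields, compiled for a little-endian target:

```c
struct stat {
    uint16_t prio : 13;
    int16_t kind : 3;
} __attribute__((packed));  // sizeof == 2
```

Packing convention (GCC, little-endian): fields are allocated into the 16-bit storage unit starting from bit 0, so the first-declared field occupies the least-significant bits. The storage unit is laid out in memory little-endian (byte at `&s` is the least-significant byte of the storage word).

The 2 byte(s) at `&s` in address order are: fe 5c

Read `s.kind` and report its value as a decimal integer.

2

[0]=0xfe [1]=0x5c (little-endian) → word 0x5cfe
prio:13 @ bit 0 → (0x5cfe>>0)&0x1fff = 0x1cfe
kind:3 @ bit 13 → (0x5cfe>>13)&0x7 = 0x2  ←
kind signed 3b, MSB=0: value = 2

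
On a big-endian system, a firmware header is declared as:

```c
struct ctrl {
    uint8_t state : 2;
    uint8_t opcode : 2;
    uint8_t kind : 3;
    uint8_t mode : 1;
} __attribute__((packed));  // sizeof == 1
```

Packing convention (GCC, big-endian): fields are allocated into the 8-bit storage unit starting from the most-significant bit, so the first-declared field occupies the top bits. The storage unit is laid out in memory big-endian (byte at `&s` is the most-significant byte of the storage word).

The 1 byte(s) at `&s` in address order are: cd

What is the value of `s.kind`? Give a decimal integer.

[0]=0xcd (big-endian) → word 0xcd
state:2 @ bit 6 → (0xcd>>6)&0x3 = 0x3
opcode:2 @ bit 4 → (0xcd>>4)&0x3 = 0x0
kind:3 @ bit 1 → (0xcd>>1)&0x7 = 0x6  ←
mode:1 @ bit 0 → (0xcd>>0)&0x1 = 0x1

6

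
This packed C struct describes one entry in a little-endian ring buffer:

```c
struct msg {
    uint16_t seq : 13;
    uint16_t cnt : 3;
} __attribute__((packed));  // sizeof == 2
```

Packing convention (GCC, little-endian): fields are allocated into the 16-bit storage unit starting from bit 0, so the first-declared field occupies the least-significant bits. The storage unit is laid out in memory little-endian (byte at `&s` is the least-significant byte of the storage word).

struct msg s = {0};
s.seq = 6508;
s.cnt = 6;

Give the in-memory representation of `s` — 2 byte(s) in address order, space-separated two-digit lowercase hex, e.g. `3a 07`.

6c d9

seq (13b) val=6508 bits=0x196c at bit 0: 0x196c
cnt (3b) val=6 bits=0x6 at bit 13: 0xd96c
word = 0xd96c → little-endian bytes:
  [0]=0x6c  [1]=0xd9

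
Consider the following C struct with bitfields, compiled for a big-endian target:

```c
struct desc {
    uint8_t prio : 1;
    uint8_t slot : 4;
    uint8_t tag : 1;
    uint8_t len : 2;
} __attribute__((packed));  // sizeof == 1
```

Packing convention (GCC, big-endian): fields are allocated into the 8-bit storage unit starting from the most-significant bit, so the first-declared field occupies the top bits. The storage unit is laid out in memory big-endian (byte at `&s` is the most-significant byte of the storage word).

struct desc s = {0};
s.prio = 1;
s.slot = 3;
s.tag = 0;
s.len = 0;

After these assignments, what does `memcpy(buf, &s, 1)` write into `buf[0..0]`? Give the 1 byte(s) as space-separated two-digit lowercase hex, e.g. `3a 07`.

prio (1b) val=1 bits=0x1 at bit 7: 0x80
slot (4b) val=3 bits=0x3 at bit 3: 0x98
tag (1b) val=0 bits=0x0 at bit 2: 0x98
len (2b) val=0 bits=0x0 at bit 0: 0x98
word = 0x98 → big-endian bytes:
  [0]=0x98

98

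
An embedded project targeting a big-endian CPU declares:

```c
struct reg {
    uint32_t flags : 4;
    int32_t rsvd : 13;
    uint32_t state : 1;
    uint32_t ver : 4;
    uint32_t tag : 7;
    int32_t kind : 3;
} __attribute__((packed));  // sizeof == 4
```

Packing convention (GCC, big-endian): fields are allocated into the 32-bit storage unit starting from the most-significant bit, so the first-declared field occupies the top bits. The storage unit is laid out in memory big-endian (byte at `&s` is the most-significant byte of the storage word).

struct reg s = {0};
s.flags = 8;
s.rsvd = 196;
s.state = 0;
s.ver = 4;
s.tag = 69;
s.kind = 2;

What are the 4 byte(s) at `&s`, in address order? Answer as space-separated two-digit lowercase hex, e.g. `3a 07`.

80 62 12 2a

flags (4b) val=8 bits=0x8 at bit 28: 0x80000000
rsvd (13b) val=196 bits=0xc4 at bit 15: 0x80620000
state (1b) val=0 bits=0x0 at bit 14: 0x80620000
ver (4b) val=4 bits=0x4 at bit 10: 0x80621000
tag (7b) val=69 bits=0x45 at bit 3: 0x80621228
kind (3b) val=2 bits=0x2 at bit 0: 0x8062122a
word = 0x8062122a → big-endian bytes:
  [0]=0x80  [1]=0x62  [2]=0x12  [3]=0x2a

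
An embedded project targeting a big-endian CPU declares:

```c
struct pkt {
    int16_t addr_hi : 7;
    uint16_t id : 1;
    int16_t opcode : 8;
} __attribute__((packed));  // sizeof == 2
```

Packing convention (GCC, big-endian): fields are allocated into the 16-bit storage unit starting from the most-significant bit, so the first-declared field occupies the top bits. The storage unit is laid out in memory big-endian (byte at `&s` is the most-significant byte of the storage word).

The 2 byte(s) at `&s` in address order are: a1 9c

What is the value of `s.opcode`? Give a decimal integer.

-100

[0]=0xa1 [1]=0x9c (big-endian) → word 0xa19c
addr_hi:7 @ bit 9 → (0xa19c>>9)&0x7f = 0x50
id:1 @ bit 8 → (0xa19c>>8)&0x1 = 0x1
opcode:8 @ bit 0 → (0xa19c>>0)&0xff = 0x9c  ←
opcode signed 8b, MSB=1: 156 - 256 = -100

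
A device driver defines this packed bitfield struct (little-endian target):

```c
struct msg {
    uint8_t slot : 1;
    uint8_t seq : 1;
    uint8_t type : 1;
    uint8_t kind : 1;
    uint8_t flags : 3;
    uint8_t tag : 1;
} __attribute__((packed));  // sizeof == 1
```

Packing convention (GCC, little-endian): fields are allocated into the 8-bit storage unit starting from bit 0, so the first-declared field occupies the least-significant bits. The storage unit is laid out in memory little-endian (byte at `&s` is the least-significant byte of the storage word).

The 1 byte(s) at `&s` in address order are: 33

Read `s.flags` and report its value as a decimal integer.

3

[0]=0x33 (little-endian) → word 0x33
slot [0+:1] = (word>>0) & 0x1 = 1
seq [1+:1] = (word>>1) & 0x1 = 1
type [2+:1] = (word>>2) & 0x1 = 0
kind [3+:1] = (word>>3) & 0x1 = 0
flags [4+:3] = (word>>4) & 0x7 = 3  ←
tag [7+:1] = (word>>7) & 0x1 = 0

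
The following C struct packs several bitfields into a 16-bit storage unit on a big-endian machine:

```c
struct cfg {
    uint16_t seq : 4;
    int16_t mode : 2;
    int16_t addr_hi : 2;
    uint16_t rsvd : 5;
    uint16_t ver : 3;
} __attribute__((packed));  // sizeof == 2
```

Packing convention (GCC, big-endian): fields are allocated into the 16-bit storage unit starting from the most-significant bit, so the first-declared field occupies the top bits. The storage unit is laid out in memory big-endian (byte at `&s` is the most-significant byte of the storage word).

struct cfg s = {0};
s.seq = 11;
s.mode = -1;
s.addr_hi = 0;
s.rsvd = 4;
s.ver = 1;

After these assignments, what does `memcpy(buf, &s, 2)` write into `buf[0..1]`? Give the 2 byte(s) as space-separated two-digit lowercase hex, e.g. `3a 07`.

seq:4 = 11 → 0xb << 12 → word 0xb000
mode:2 = -1 → 0x3 << 10 → word 0xbc00
addr_hi:2 = 0 → 0x0 << 8 → word 0xbc00
rsvd:5 = 4 → 0x4 << 3 → word 0xbc20
ver:3 = 1 → 0x1 << 0 → word 0xbc21
word = 0xbc21 → big-endian bytes:
  [0]=0xbc  [1]=0x21

bc 21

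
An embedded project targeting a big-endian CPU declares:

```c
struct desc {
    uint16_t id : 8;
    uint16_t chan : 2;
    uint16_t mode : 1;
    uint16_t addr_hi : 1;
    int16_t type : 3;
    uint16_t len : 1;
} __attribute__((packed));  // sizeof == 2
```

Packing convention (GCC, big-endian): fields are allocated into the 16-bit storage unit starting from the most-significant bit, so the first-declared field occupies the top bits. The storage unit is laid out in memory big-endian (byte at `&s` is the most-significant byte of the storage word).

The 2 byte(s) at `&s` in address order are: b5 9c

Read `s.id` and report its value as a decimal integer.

181

[0]=0xb5 [1]=0x9c (big-endian) → word 0xb59c
id:8 @ bit 8 → (0xb59c>>8)&0xff = 0xb5  ←
chan:2 @ bit 6 → (0xb59c>>6)&0x3 = 0x2
mode:1 @ bit 5 → (0xb59c>>5)&0x1 = 0x0
addr_hi:1 @ bit 4 → (0xb59c>>4)&0x1 = 0x1
type:3 @ bit 1 → (0xb59c>>1)&0x7 = 0x6
len:1 @ bit 0 → (0xb59c>>0)&0x1 = 0x0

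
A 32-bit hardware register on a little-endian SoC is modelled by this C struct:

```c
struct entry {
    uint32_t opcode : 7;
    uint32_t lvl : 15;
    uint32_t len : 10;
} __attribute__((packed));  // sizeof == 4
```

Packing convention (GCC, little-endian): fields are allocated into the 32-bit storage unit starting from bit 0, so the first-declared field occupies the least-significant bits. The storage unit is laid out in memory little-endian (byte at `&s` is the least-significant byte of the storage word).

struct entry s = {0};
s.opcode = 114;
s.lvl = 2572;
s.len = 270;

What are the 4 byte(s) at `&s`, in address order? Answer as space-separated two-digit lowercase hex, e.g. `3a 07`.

opcode:7 = 114 → 0x72 << 0 → word 0x00000072
lvl:15 = 2572 → 0xa0c << 7 → word 0x00050672
len:10 = 270 → 0x10e << 22 → word 0x43850672
word = 0x43850672 → little-endian bytes:
  [0]=0x72  [1]=0x06  [2]=0x85  [3]=0x43

72 06 85 43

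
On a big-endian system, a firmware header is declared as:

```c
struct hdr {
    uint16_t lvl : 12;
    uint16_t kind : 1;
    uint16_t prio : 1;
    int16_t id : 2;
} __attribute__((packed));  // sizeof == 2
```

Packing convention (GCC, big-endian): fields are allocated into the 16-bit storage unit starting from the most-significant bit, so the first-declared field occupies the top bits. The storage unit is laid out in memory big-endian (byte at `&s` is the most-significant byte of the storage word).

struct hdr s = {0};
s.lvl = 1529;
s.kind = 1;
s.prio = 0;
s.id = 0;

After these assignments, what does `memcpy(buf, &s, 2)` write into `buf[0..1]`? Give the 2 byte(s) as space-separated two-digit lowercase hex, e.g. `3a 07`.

[4+:12] lvl=1529 & 0xfff = 0x5f9; word=0x5f90
[3+:1] kind=1 & 0x1 = 0x1; word=0x5f98
[2+:1] prio=0 & 0x1 = 0x0; word=0x5f98
[0+:2] id=0 & 0x3 = 0x0; word=0x5f98
word = 0x5f98 → big-endian bytes:
  [0]=0x5f  [1]=0x98

5f 98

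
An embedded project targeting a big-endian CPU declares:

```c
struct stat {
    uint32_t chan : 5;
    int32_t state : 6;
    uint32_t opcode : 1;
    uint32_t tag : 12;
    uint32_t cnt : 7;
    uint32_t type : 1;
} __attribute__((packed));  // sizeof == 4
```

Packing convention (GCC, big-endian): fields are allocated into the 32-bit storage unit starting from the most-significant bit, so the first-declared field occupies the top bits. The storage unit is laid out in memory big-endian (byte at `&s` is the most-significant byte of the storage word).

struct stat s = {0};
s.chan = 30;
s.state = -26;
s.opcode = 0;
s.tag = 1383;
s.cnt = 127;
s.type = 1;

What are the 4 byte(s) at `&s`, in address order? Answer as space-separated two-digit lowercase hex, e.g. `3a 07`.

f4 c5 67 ff

[27+:5] chan=30 & 0x1f = 0x1e; word=0xf0000000
[21+:6] state=-26 & 0x3f = 0x26; word=0xf4c00000
[20+:1] opcode=0 & 0x1 = 0x0; word=0xf4c00000
[8+:12] tag=1383 & 0xfff = 0x567; word=0xf4c56700
[1+:7] cnt=127 & 0x7f = 0x7f; word=0xf4c567fe
[0+:1] type=1 & 0x1 = 0x1; word=0xf4c567ff
word = 0xf4c567ff → big-endian bytes:
  [0]=0xf4  [1]=0xc5  [2]=0x67  [3]=0xff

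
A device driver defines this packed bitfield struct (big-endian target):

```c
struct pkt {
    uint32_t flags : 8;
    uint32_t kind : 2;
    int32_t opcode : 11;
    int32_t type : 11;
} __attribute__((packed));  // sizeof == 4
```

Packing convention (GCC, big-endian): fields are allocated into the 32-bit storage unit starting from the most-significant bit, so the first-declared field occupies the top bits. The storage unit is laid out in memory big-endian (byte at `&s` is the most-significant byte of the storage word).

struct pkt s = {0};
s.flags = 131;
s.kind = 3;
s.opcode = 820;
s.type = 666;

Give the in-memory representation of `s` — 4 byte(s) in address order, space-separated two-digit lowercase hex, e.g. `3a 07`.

83 d9 a2 9a

[24+:8] flags=131 & 0xff = 0x83; word=0x83000000
[22+:2] kind=3 & 0x3 = 0x3; word=0x83c00000
[11+:11] opcode=820 & 0x7ff = 0x334; word=0x83d9a000
[0+:11] type=666 & 0x7ff = 0x29a; word=0x83d9a29a
word = 0x83d9a29a → big-endian bytes:
  [0]=0x83  [1]=0xd9  [2]=0xa2  [3]=0x9a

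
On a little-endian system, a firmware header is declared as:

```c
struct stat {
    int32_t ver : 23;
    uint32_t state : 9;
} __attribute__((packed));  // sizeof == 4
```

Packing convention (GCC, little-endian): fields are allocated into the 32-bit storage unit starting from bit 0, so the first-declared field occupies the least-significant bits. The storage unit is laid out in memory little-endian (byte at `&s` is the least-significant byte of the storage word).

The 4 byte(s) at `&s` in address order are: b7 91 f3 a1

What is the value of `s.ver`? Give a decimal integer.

[0]=0xb7 [1]=0x91 [2]=0xf3 [3]=0xa1 (little-endian) → word 0xa1f391b7
ver:23 @ bit 0 → (0xa1f391b7>>0)&0x7fffff = 0x7391b7  ←
state:9 @ bit 23 → (0xa1f391b7>>23)&0x1ff = 0x143
ver signed 23b, MSB=1: 7573943 - 8388608 = -814665

-814665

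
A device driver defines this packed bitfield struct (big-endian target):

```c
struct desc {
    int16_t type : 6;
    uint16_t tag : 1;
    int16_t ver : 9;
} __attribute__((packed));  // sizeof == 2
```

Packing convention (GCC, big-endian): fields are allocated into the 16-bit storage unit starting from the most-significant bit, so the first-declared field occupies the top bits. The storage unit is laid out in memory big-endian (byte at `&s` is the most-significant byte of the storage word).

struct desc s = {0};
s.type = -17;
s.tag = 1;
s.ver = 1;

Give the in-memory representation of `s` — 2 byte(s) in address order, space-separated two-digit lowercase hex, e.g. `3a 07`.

be 01

type (6b) val=-17 bits=0x2f at bit 10: 0xbc00
tag (1b) val=1 bits=0x1 at bit 9: 0xbe00
ver (9b) val=1 bits=0x1 at bit 0: 0xbe01
word = 0xbe01 → big-endian bytes:
  [0]=0xbe  [1]=0x01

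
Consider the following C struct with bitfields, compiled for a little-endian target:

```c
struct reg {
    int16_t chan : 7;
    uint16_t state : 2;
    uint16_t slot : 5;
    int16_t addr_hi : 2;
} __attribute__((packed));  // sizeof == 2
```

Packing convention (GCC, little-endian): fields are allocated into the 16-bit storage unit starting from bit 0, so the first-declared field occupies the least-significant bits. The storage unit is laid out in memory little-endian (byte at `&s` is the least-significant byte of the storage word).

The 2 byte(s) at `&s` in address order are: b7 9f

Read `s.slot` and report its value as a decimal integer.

15

[0]=0xb7 [1]=0x9f (little-endian) → word 0x9fb7
chan:7 @ bit 0 → (0x9fb7>>0)&0x7f = 0x37
state:2 @ bit 7 → (0x9fb7>>7)&0x3 = 0x3
slot:5 @ bit 9 → (0x9fb7>>9)&0x1f = 0xf  ←
addr_hi:2 @ bit 14 → (0x9fb7>>14)&0x3 = 0x2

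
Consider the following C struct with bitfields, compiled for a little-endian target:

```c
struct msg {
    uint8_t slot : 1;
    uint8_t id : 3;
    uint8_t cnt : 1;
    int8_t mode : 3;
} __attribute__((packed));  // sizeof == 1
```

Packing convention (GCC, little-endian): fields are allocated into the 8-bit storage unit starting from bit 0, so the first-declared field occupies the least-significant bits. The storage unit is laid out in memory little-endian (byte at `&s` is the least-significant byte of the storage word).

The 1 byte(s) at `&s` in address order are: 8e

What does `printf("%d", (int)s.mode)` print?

-4

[0]=0x8e (little-endian) → word 0x8e
slot [0+:1] = (word>>0) & 0x1 = 0
id [1+:3] = (word>>1) & 0x7 = 7
cnt [4+:1] = (word>>4) & 0x1 = 0
mode [5+:3] = (word>>5) & 0x7 = 4  ←
mode signed 3b, MSB=1: 4 - 8 = -4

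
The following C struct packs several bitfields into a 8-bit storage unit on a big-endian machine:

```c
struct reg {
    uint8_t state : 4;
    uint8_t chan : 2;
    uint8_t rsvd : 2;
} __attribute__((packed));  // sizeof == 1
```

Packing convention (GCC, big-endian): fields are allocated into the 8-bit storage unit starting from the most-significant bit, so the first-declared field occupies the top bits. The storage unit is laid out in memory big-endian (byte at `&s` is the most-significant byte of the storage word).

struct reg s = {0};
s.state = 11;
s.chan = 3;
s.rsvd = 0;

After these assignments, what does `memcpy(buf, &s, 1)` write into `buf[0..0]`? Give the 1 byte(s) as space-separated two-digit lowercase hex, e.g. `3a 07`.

bc

[4+:4] state=11 & 0xf = 0xb; word=0xb0
[2+:2] chan=3 & 0x3 = 0x3; word=0xbc
[0+:2] rsvd=0 & 0x3 = 0x0; word=0xbc
word = 0xbc → big-endian bytes:
  [0]=0xbc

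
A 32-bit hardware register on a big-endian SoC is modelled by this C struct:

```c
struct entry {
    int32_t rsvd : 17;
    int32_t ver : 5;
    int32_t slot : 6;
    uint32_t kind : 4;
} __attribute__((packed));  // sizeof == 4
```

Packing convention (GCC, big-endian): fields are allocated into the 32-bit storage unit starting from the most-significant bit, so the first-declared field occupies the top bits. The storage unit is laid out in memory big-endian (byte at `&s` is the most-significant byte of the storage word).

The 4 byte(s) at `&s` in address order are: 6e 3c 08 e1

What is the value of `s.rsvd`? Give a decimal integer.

56440

[0]=0x6e [1]=0x3c [2]=0x08 [3]=0xe1 (big-endian) → word 0x6e3c08e1
rsvd [15+:17] = (word>>15) & 0x1ffff = 56440  ←
ver [10+:5] = (word>>10) & 0x1f = 2
slot [4+:6] = (word>>4) & 0x3f = 14
kind [0+:4] = (word>>0) & 0xf = 1
rsvd signed 17b, MSB=0: value = 56440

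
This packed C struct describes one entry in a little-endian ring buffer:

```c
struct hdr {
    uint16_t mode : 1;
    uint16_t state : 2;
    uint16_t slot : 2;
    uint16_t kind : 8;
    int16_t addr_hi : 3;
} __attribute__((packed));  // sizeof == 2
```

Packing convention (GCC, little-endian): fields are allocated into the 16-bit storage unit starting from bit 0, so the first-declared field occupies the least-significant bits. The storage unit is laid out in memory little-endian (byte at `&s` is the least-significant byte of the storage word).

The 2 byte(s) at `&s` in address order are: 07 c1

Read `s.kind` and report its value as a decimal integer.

8

[0]=0x07 [1]=0xc1 (little-endian) → word 0xc107
mode [0+:1] = (word>>0) & 0x1 = 1
state [1+:2] = (word>>1) & 0x3 = 3
slot [3+:2] = (word>>3) & 0x3 = 0
kind [5+:8] = (word>>5) & 0xff = 8  ←
addr_hi [13+:3] = (word>>13) & 0x7 = 6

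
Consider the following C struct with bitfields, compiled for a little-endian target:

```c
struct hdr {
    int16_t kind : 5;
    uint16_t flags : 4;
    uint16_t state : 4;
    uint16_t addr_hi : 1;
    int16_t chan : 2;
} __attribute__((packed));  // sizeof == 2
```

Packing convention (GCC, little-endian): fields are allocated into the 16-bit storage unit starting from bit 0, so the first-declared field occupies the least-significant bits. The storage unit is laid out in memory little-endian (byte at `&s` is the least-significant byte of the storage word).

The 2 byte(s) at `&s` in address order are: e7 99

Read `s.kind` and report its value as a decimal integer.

[0]=0xe7 [1]=0x99 (little-endian) → word 0x99e7
kind [0+:5] = (word>>0) & 0x1f = 7  ←
flags [5+:4] = (word>>5) & 0xf = 15
state [9+:4] = (word>>9) & 0xf = 12
addr_hi [13+:1] = (word>>13) & 0x1 = 0
chan [14+:2] = (word>>14) & 0x3 = 2
kind signed 5b, MSB=0: value = 7

7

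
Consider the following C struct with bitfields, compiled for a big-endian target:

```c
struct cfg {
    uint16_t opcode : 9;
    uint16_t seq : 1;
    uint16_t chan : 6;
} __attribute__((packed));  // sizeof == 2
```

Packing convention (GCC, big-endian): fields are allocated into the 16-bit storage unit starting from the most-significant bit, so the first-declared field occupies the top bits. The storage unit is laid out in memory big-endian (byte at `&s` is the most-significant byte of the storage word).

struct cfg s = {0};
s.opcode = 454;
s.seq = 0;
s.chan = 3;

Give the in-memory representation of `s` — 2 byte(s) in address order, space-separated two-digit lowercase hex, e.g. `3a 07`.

e3 03

[7+:9] opcode=454 & 0x1ff = 0x1c6; word=0xe300
[6+:1] seq=0 & 0x1 = 0x0; word=0xe300
[0+:6] chan=3 & 0x3f = 0x3; word=0xe303
word = 0xe303 → big-endian bytes:
  [0]=0xe3  [1]=0x03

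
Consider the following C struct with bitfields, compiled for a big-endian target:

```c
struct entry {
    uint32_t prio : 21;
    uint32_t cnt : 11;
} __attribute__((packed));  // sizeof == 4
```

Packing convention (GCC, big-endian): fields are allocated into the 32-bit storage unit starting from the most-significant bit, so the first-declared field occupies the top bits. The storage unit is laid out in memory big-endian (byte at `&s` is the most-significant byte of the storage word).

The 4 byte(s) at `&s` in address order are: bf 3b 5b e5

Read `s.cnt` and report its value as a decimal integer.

[0]=0xbf [1]=0x3b [2]=0x5b [3]=0xe5 (big-endian) → word 0xbf3b5be5
prio:21 @ bit 11 → (0xbf3b5be5>>11)&0x1fffff = 0x17e76b
cnt:11 @ bit 0 → (0xbf3b5be5>>0)&0x7ff = 0x3e5  ←

997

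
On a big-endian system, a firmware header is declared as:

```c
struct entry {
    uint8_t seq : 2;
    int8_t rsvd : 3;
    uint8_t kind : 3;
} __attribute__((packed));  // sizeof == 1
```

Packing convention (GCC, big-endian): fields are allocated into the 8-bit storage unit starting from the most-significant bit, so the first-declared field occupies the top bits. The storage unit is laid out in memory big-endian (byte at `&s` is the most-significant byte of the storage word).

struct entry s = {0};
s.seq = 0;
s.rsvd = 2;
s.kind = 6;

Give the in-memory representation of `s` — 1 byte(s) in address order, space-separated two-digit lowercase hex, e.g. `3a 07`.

seq (2b) val=0 bits=0x0 at bit 6: 0x00
rsvd (3b) val=2 bits=0x2 at bit 3: 0x10
kind (3b) val=6 bits=0x6 at bit 0: 0x16
word = 0x16 → big-endian bytes:
  [0]=0x16

16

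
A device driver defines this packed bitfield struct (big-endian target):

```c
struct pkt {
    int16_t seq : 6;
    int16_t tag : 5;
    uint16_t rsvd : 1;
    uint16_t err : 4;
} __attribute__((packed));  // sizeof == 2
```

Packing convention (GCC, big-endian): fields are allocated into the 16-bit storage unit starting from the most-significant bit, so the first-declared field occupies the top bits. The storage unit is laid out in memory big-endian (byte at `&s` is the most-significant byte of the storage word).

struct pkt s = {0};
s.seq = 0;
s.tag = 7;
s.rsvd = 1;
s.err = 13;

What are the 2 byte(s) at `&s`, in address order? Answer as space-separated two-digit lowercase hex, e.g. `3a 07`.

00 fd

seq:6 = 0 → 0x0 << 10 → word 0x0000
tag:5 = 7 → 0x7 << 5 → word 0x00e0
rsvd:1 = 1 → 0x1 << 4 → word 0x00f0
err:4 = 13 → 0xd << 0 → word 0x00fd
word = 0x00fd → big-endian bytes:
  [0]=0x00  [1]=0xfd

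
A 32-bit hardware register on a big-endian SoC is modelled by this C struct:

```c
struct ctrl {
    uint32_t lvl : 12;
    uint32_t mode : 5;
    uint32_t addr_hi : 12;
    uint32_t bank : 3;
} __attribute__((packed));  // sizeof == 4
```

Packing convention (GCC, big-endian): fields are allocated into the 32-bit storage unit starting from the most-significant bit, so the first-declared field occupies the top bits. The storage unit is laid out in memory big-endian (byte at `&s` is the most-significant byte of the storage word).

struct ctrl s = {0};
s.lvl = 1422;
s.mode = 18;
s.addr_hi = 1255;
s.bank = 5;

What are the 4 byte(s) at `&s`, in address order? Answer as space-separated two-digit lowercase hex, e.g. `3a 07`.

lvl (12b) val=1422 bits=0x58e at bit 20: 0x58e00000
mode (5b) val=18 bits=0x12 at bit 15: 0x58e90000
addr_hi (12b) val=1255 bits=0x4e7 at bit 3: 0x58e92738
bank (3b) val=5 bits=0x5 at bit 0: 0x58e9273d
word = 0x58e9273d → big-endian bytes:
  [0]=0x58  [1]=0xe9  [2]=0x27  [3]=0x3d

58 e9 27 3d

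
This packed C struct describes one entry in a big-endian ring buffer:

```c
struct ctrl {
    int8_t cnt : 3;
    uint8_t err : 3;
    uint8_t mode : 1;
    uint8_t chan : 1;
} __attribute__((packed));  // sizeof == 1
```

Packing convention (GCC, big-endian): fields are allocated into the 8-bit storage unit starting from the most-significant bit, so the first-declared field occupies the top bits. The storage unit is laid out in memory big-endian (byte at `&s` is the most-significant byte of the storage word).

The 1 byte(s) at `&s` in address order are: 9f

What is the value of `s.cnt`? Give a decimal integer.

[0]=0x9f (big-endian) → word 0x9f
cnt:3 @ bit 5 → (0x9f>>5)&0x7 = 0x4  ←
err:3 @ bit 2 → (0x9f>>2)&0x7 = 0x7
mode:1 @ bit 1 → (0x9f>>1)&0x1 = 0x1
chan:1 @ bit 0 → (0x9f>>0)&0x1 = 0x1
cnt signed 3b, MSB=1: 4 - 8 = -4

-4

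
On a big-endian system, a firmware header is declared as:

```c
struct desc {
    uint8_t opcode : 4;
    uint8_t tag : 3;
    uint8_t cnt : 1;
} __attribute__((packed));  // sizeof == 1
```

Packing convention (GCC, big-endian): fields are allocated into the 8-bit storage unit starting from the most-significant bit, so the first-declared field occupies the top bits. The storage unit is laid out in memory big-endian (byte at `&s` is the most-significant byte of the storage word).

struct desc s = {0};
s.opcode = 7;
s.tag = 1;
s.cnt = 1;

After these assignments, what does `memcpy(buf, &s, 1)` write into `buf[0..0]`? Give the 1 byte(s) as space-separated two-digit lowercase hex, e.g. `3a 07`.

73

opcode (4b) val=7 bits=0x7 at bit 4: 0x70
tag (3b) val=1 bits=0x1 at bit 1: 0x72
cnt (1b) val=1 bits=0x1 at bit 0: 0x73
word = 0x73 → big-endian bytes:
  [0]=0x73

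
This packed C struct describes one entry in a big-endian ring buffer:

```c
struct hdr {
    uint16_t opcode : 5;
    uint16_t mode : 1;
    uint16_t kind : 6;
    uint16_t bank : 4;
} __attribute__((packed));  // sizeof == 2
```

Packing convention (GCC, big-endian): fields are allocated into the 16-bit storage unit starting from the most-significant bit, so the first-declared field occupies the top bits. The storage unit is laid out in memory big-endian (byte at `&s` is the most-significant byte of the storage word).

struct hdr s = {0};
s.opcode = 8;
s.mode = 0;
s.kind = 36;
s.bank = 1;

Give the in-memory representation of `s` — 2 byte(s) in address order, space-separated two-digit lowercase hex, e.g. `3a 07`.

[11+:5] opcode=8 & 0x1f = 0x8; word=0x4000
[10+:1] mode=0 & 0x1 = 0x0; word=0x4000
[4+:6] kind=36 & 0x3f = 0x24; word=0x4240
[0+:4] bank=1 & 0xf = 0x1; word=0x4241
word = 0x4241 → big-endian bytes:
  [0]=0x42  [1]=0x41

42 41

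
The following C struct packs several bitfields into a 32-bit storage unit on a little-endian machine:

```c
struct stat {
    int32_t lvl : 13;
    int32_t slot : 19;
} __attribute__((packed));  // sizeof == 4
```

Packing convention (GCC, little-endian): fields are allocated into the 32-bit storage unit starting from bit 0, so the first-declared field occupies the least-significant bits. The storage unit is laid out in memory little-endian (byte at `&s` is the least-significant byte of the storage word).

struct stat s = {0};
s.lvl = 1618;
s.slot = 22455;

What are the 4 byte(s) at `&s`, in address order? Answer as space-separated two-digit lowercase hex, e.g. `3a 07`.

52 e6 f6 0a

[0+:13] lvl=1618 & 0x1fff = 0x652; word=0x00000652
[13+:19] slot=22455 & 0x7ffff = 0x57b7; word=0x0af6e652
word = 0x0af6e652 → little-endian bytes:
  [0]=0x52  [1]=0xe6  [2]=0xf6  [3]=0x0a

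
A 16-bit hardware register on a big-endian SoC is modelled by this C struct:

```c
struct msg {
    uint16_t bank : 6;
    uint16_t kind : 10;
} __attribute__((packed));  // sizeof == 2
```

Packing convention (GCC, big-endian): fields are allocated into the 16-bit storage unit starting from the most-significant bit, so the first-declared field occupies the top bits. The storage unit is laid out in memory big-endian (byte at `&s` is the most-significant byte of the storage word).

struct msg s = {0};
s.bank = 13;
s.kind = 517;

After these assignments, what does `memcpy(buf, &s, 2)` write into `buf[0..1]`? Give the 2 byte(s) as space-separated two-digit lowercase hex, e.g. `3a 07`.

bank (6b) val=13 bits=0xd at bit 10: 0x3400
kind (10b) val=517 bits=0x205 at bit 0: 0x3605
word = 0x3605 → big-endian bytes:
  [0]=0x36  [1]=0x05

36 05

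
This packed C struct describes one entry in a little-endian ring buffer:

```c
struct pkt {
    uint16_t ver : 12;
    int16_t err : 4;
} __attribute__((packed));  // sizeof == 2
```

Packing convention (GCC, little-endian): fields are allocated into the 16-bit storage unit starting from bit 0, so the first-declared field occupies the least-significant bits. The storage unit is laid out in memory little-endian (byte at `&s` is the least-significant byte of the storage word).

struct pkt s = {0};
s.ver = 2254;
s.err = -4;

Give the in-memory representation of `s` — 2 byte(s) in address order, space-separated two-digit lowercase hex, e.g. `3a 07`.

ver (12b) val=2254 bits=0x8ce at bit 0: 0x08ce
err (4b) val=-4 bits=0xc at bit 12: 0xc8ce
word = 0xc8ce → little-endian bytes:
  [0]=0xce  [1]=0xc8

ce c8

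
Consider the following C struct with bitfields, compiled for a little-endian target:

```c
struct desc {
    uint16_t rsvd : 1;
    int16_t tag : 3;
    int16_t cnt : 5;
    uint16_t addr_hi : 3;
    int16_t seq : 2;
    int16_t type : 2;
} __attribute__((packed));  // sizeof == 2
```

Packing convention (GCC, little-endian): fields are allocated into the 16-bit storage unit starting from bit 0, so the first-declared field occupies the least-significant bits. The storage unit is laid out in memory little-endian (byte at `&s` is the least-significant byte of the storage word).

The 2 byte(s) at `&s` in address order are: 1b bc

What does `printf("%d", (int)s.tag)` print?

-3

[0]=0x1b [1]=0xbc (little-endian) → word 0xbc1b
rsvd:1 @ bit 0 → (0xbc1b>>0)&0x1 = 0x1
tag:3 @ bit 1 → (0xbc1b>>1)&0x7 = 0x5  ←
cnt:5 @ bit 4 → (0xbc1b>>4)&0x1f = 0x1
addr_hi:3 @ bit 9 → (0xbc1b>>9)&0x7 = 0x6
seq:2 @ bit 12 → (0xbc1b>>12)&0x3 = 0x3
type:2 @ bit 14 → (0xbc1b>>14)&0x3 = 0x2
tag signed 3b, MSB=1: 5 - 8 = -3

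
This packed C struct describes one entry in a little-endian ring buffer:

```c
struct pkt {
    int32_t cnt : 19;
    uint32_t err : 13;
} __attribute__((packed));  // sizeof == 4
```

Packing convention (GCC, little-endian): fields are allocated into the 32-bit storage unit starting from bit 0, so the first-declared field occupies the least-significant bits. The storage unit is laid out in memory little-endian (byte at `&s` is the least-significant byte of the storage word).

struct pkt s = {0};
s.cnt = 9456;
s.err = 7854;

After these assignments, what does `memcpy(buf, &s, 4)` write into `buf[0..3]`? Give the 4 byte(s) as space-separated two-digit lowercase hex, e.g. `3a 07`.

f0 24 70 f5

[0+:19] cnt=9456 & 0x7ffff = 0x24f0; word=0x000024f0
[19+:13] err=7854 & 0x1fff = 0x1eae; word=0xf57024f0
word = 0xf57024f0 → little-endian bytes:
  [0]=0xf0  [1]=0x24  [2]=0x70  [3]=0xf5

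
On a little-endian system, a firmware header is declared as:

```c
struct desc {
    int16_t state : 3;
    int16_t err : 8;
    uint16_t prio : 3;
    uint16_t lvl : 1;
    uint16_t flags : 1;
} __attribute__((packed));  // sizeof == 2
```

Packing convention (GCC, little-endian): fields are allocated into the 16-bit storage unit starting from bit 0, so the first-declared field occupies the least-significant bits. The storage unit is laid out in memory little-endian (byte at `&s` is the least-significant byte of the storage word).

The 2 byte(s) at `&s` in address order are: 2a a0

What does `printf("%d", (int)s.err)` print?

[0]=0x2a [1]=0xa0 (little-endian) → word 0xa02a
state:3 @ bit 0 → (0xa02a>>0)&0x7 = 0x2
err:8 @ bit 3 → (0xa02a>>3)&0xff = 0x5  ←
prio:3 @ bit 11 → (0xa02a>>11)&0x7 = 0x4
lvl:1 @ bit 14 → (0xa02a>>14)&0x1 = 0x0
flags:1 @ bit 15 → (0xa02a>>15)&0x1 = 0x1
err signed 8b, MSB=0: value = 5

5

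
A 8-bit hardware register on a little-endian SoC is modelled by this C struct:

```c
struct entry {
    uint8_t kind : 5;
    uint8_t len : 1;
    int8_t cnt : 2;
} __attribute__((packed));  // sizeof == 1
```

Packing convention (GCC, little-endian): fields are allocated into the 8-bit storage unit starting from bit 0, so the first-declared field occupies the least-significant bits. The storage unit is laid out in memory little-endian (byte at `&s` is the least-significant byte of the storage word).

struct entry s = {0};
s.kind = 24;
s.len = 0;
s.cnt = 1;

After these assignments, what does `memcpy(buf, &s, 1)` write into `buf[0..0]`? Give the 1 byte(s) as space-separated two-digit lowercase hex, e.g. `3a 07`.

58

kind:5 = 24 → 0x18 << 0 → word 0x18
len:1 = 0 → 0x0 << 5 → word 0x18
cnt:2 = 1 → 0x1 << 6 → word 0x58
word = 0x58 → little-endian bytes:
  [0]=0x58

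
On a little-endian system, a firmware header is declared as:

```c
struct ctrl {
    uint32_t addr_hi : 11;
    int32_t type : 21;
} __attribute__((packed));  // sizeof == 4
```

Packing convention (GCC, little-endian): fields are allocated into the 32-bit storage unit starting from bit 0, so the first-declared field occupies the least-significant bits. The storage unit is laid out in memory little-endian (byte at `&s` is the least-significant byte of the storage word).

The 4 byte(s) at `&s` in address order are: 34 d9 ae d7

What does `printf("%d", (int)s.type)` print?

-330277

[0]=0x34 [1]=0xd9 [2]=0xae [3]=0xd7 (little-endian) → word 0xd7aed934
addr_hi [0+:11] = (word>>0) & 0x7ff = 308
type [11+:21] = (word>>11) & 0x1fffff = 1766875  ←
type signed 21b, MSB=1: 1766875 - 2097152 = -330277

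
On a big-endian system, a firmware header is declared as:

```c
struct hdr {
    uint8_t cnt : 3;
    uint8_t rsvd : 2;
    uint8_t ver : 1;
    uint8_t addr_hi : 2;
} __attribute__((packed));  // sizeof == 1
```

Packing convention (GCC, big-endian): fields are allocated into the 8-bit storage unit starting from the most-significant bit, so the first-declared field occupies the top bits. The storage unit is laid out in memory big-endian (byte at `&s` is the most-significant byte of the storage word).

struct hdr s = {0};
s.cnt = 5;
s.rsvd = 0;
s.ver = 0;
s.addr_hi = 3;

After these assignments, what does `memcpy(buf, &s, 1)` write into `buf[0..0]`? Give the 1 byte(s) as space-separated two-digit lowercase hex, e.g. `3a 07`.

cnt (3b) val=5 bits=0x5 at bit 5: 0xa0
rsvd (2b) val=0 bits=0x0 at bit 3: 0xa0
ver (1b) val=0 bits=0x0 at bit 2: 0xa0
addr_hi (2b) val=3 bits=0x3 at bit 0: 0xa3
word = 0xa3 → big-endian bytes:
  [0]=0xa3

a3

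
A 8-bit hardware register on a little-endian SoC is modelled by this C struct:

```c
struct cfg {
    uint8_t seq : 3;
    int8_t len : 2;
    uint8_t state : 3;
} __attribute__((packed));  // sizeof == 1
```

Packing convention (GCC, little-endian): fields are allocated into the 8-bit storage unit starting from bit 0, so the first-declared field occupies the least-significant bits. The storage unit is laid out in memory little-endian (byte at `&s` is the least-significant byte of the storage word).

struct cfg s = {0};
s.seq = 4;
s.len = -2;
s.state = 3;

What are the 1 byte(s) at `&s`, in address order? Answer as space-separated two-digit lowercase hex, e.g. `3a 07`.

74

seq (3b) val=4 bits=0x4 at bit 0: 0x04
len (2b) val=-2 bits=0x2 at bit 3: 0x14
state (3b) val=3 bits=0x3 at bit 5: 0x74
word = 0x74 → little-endian bytes:
  [0]=0x74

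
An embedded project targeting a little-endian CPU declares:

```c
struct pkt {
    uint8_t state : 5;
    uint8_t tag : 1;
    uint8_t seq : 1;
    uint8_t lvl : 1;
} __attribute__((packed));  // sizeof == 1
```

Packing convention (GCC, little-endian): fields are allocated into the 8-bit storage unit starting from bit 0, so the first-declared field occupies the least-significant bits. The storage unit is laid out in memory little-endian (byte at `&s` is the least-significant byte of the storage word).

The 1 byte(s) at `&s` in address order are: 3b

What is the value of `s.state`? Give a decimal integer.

[0]=0x3b (little-endian) → word 0x3b
state [0+:5] = (word>>0) & 0x1f = 27  ←
tag [5+:1] = (word>>5) & 0x1 = 1
seq [6+:1] = (word>>6) & 0x1 = 0
lvl [7+:1] = (word>>7) & 0x1 = 0

27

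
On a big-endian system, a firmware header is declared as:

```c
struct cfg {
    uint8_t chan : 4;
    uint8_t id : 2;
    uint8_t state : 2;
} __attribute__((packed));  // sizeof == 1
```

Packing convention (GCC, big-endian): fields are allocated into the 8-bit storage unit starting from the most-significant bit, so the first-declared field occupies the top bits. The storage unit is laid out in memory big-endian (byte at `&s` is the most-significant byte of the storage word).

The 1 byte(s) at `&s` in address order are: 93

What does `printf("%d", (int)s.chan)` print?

9

[0]=0x93 (big-endian) → word 0x93
chan [4+:4] = (word>>4) & 0xf = 9  ←
id [2+:2] = (word>>2) & 0x3 = 0
state [0+:2] = (word>>0) & 0x3 = 3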